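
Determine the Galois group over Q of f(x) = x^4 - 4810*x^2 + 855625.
Gal(K/Q) = Z/2Z (cyclic of order 2)

f factors as (x^2 - 185)(x^2 - 4625), so the splitting field is K = Q(sqrt(185), sqrt(4625)). The squarefree part of 185 is 185 and the squarefree part of 4625 is also 185, so sqrt(185) and sqrt(4625) are both rational multiples of sqrt(185). Hence Q(sqrt(185)) = Q(sqrt(4625)) = Q(sqrt(185)), and the splitting field collapses to a single degree-2 extension with Galois group Z/2Z.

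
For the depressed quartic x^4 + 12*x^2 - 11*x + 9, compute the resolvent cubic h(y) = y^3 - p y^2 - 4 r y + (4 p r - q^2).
h(y) = y^3 - 12*y^2 - 36*y + 311

Identify coefficients: p = 12, q = -11, r = 9.
Plug into h(y) = y^3 - p y^2 - 4 r y + (4 p r - q^2):
  h(y) = y^3 - (12) y^2 - 4*(9) y + (4*(12)*(9) - (-11)^2)
       = y^3 + (-12) y^2 + (-36) y + (311).
Simplifying: h(y) = y^3 - 12*y^2 - 36*y + 311.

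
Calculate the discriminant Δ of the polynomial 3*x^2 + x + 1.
Δ = -11

For a quadratic a x^2 + b x + c the discriminant is Δ = b^2 - 4ac = (1)^2 - 4*(3)*(1) = 1 - (12) = -11.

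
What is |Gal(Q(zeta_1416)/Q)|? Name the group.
|Gal(Q(zeta_1416)/Q)| = phi(1416) = 464; group ≅ (Z/1416Z)^* ≅ Z/2Z × Z/2Z × Z/2Z × Z/58Z

The n-th cyclotomic polynomial Φ_1416(x) is the minimal polynomial of zeta_1416 over Q and has degree phi(1416) = 464. So Q(zeta_1416) is a degree-464 Galois extension with Galois group (Z/1416Z)^*. By CRT, (Z/1416Z)^* ≅ (Z/8Z)^* × (Z/3Z)^* × (Z/59Z)^*. Each prime-power unit group is (Z/8Z)^* ≅ Z/2Z × Z/2Z; (Z/3Z)^* ≅ Z/2Z; (Z/59Z)^* ≅ Z/58Z. Hence Gal(Q(zeta_1416)/Q) ≅ Z/2Z × Z/2Z × Z/2Z × Z/58Z.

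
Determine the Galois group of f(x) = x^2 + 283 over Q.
Gal(K/Q) = Z/2Z (cyclic of order 2)

x^2 + 283 is irreducible over Q since -283 is not a rational square. The splitting field Q(sqrt(-283)) has degree 2 over Q, and its unique nontrivial automorphism is sqrt(-283) ↦ -sqrt(-283). Hence Gal(Q(sqrt(-283))/Q) = Z/2Z.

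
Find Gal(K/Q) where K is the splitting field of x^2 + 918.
Gal(K/Q) = Z/2Z (cyclic of order 2)

x^2 + 918 is irreducible over Q since -918 is not a rational square. The splitting field Q(sqrt(-918)) has degree 2 over Q, and its unique nontrivial automorphism is sqrt(-918) ↦ -sqrt(-918). Hence Gal(Q(sqrt(-918))/Q) = Z/2Z.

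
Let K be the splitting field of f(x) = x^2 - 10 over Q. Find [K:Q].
[K:Q] = 2

The polynomial x^2 - 10 is irreducible over Q since 10 is not a perfect square. Its splitting field is Q(sqrt(10)), which has degree 2 over Q.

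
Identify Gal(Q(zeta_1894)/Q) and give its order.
|Gal(Q(zeta_1894)/Q)| = phi(1894) = 946; group ≅ (Z/1894Z)^* ≅ Z/946Z

The n-th cyclotomic polynomial Φ_1894(x) is the minimal polynomial of zeta_1894 over Q and has degree phi(1894) = 946. So Q(zeta_1894) is a degree-946 Galois extension with Galois group (Z/1894Z)^*. By CRT, (Z/1894Z)^* ≅ (Z/2Z)^* × (Z/947Z)^*. Each prime-power unit group is (Z/2Z)^* ≅ trivial group (order 1); (Z/947Z)^* ≅ Z/946Z. Hence Gal(Q(zeta_1894)/Q) ≅ Z/946Z.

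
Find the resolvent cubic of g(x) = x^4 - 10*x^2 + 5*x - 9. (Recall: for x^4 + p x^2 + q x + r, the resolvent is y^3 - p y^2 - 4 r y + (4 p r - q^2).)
h(y) = y^3 + 10*y^2 + 36*y + 335

Identify coefficients: p = -10, q = 5, r = -9.
Plug into h(y) = y^3 - p y^2 - 4 r y + (4 p r - q^2):
  h(y) = y^3 - (-10) y^2 - 4*(-9) y + (4*(-10)*(-9) - (5)^2)
       = y^3 + (10) y^2 + (36) y + (335).
Simplifying: h(y) = y^3 + 10*y^2 + 36*y + 335.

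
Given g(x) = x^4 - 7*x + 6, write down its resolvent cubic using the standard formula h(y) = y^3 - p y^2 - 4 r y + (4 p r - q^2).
h(y) = y^3 - 24*y - 49

Identify coefficients: p = 0, q = -7, r = 6.
Plug into h(y) = y^3 - p y^2 - 4 r y + (4 p r - q^2):
  h(y) = y^3 - (0) y^2 - 4*(6) y + (4*(0)*(6) - (-7)^2)
       = y^3 + (0) y^2 + (-24) y + (-49).
Simplifying: h(y) = y^3 - 24*y - 49.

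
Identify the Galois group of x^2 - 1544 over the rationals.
Gal(K/Q) = Z/2Z (cyclic of order 2)

x^2 - 1544 is irreducible over Q since 1544 is not a rational square. The splitting field Q(sqrt(1544)) has degree 2 over Q, and its unique nontrivial automorphism is sqrt(1544) ↦ -sqrt(1544). Hence Gal(Q(sqrt(1544))/Q) = Z/2Z.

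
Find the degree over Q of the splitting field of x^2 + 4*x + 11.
[K:Q] = 2

The discriminant of x^2 + (4)*x + (11) is b^2 - 4c = 16 - (44) = -28. Since -28 is not a perfect square in Q, the polynomial is irreducible over Q. Its two roots generate a degree-2 extension, so [K:Q] = 2.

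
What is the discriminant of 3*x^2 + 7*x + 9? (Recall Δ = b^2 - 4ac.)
Δ = -59

For a quadratic a x^2 + b x + c the discriminant is Δ = b^2 - 4ac = (7)^2 - 4*(3)*(9) = 49 - (108) = -59.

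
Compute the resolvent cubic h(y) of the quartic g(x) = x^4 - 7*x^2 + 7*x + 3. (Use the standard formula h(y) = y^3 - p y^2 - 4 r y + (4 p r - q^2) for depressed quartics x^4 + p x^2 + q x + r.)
h(y) = y^3 + 7*y^2 - 12*y - 133

Identify coefficients: p = -7, q = 7, r = 3.
Plug into h(y) = y^3 - p y^2 - 4 r y + (4 p r - q^2):
  h(y) = y^3 - (-7) y^2 - 4*(3) y + (4*(-7)*(3) - (7)^2)
       = y^3 + (7) y^2 + (-12) y + (-133).
Simplifying: h(y) = y^3 + 7*y^2 - 12*y - 133.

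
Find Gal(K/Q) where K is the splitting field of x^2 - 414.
Gal(K/Q) = Z/2Z (cyclic of order 2)

x^2 - 414 is irreducible over Q since 414 is not a rational square. The splitting field Q(sqrt(414)) has degree 2 over Q, and its unique nontrivial automorphism is sqrt(414) ↦ -sqrt(414). Hence Gal(Q(sqrt(414))/Q) = Z/2Z.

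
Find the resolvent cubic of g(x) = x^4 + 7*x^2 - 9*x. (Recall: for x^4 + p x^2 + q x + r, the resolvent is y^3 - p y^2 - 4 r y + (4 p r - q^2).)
h(y) = y^3 - 7*y^2 - 81

Identify coefficients: p = 7, q = -9, r = 0.
Plug into h(y) = y^3 - p y^2 - 4 r y + (4 p r - q^2):
  h(y) = y^3 - (7) y^2 - 4*(0) y + (4*(7)*(0) - (-9)^2)
       = y^3 + (-7) y^2 + (0) y + (-81).
Simplifying: h(y) = y^3 - 7*y^2 - 81.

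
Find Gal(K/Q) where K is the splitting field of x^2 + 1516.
Gal(K/Q) = Z/2Z (cyclic of order 2)

x^2 + 1516 is irreducible over Q since -1516 is not a rational square. The splitting field Q(sqrt(-1516)) has degree 2 over Q, and its unique nontrivial automorphism is sqrt(-1516) ↦ -sqrt(-1516). Hence Gal(Q(sqrt(-1516))/Q) = Z/2Z.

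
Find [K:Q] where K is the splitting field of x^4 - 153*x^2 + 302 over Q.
[K:Q] = 4

f factors as (x^2 - 151)(x^2 - 2); the splitting field is K = Q(sqrt(151), sqrt(2)). Since 151, 2, and 302 are all non-squares in Q, the three subfields Q(sqrt(151)), Q(sqrt(2)), Q(sqrt(302)) are distinct degree-2 extensions, so [K:Q] = 4 (Klein four Galois group).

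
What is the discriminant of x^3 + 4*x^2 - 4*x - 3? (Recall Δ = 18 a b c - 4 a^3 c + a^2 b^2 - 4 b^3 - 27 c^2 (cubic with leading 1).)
Δ = 1901

For x^3 + a x^2 + b x + c the discriminant is Δ = 18 a b c - 4 a^3 c + a^2 b^2 - 4 b^3 - 27 c^2.
Plug a = 4, b = -4, c = -3:
  18*(4)*(-4)*(-3) - 4*(4)^3*(-3) + (4)^2*(-4)^2 - 4*(-4)^3 - 27*(-3)^2
  = 864 + (768) + 256 + (256) + (-243)
  = 1901.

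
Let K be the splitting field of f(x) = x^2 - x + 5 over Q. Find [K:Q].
[K:Q] = 2

The discriminant of x^2 + (-1)*x + (5) is b^2 - 4c = 1 - (20) = -19. Since -19 is not a perfect square in Q, the polynomial is irreducible over Q. Its two roots generate a degree-2 extension, so [K:Q] = 2.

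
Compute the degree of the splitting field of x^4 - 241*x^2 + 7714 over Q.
[K:Q] = 4

f factors as (x^2 - 38)(x^2 - 203); the splitting field is K = Q(sqrt(38), sqrt(203)). Since 38, 203, and 7714 are all non-squares in Q, the three subfields Q(sqrt(38)), Q(sqrt(203)), Q(sqrt(7714)) are distinct degree-2 extensions, so [K:Q] = 4 (Klein four Galois group).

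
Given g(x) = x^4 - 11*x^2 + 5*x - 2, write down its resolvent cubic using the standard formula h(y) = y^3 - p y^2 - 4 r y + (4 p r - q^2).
h(y) = y^3 + 11*y^2 + 8*y + 63

Identify coefficients: p = -11, q = 5, r = -2.
Plug into h(y) = y^3 - p y^2 - 4 r y + (4 p r - q^2):
  h(y) = y^3 - (-11) y^2 - 4*(-2) y + (4*(-11)*(-2) - (5)^2)
       = y^3 + (11) y^2 + (8) y + (63).
Simplifying: h(y) = y^3 + 11*y^2 + 8*y + 63.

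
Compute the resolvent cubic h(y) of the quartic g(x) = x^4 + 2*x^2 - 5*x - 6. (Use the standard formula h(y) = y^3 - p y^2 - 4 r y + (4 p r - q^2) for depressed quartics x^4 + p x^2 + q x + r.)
h(y) = y^3 - 2*y^2 + 24*y - 73

Identify coefficients: p = 2, q = -5, r = -6.
Plug into h(y) = y^3 - p y^2 - 4 r y + (4 p r - q^2):
  h(y) = y^3 - (2) y^2 - 4*(-6) y + (4*(2)*(-6) - (-5)^2)
       = y^3 + (-2) y^2 + (24) y + (-73).
Simplifying: h(y) = y^3 - 2*y^2 + 24*y - 73.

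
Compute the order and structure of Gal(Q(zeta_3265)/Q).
|Gal(Q(zeta_3265)/Q)| = phi(3265) = 2608; group ≅ (Z/3265Z)^* ≅ Z/4Z × Z/652Z

The n-th cyclotomic polynomial Φ_3265(x) is the minimal polynomial of zeta_3265 over Q and has degree phi(3265) = 2608. So Q(zeta_3265) is a degree-2608 Galois extension with Galois group (Z/3265Z)^*. By CRT, (Z/3265Z)^* ≅ (Z/5Z)^* × (Z/653Z)^*. Each prime-power unit group is (Z/5Z)^* ≅ Z/4Z; (Z/653Z)^* ≅ Z/652Z. Hence Gal(Q(zeta_3265)/Q) ≅ Z/4Z × Z/652Z.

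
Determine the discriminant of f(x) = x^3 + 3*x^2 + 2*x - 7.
Δ = -1319

For x^3 + a x^2 + b x + c the discriminant is Δ = 18 a b c - 4 a^3 c + a^2 b^2 - 4 b^3 - 27 c^2.
Plug a = 3, b = 2, c = -7:
  18*(3)*(2)*(-7) - 4*(3)^3*(-7) + (3)^2*(2)^2 - 4*(2)^3 - 27*(-7)^2
  = -756 + (756) + 36 + (-32) + (-1323)
  = -1319.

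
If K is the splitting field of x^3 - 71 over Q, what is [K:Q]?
[K:Q] = 6

x^3 - 71 has one real root r = 71^(1/3) and two complex roots r*zeta_3, r*zeta_3^2 where zeta_3 = e^(2*pi*i/3). The splitting field is Q(r, zeta_3). [Q(r):Q] = 3 and [Q(zeta_3):Q] = 2 with gcd = 1, so [Q(r, zeta_3):Q] = 3 * 2 = 6.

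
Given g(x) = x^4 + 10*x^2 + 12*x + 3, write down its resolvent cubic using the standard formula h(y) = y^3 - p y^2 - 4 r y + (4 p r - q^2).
h(y) = y^3 - 10*y^2 - 12*y - 24

Identify coefficients: p = 10, q = 12, r = 3.
Plug into h(y) = y^3 - p y^2 - 4 r y + (4 p r - q^2):
  h(y) = y^3 - (10) y^2 - 4*(3) y + (4*(10)*(3) - (12)^2)
       = y^3 + (-10) y^2 + (-12) y + (-24).
Simplifying: h(y) = y^3 - 10*y^2 - 12*y - 24.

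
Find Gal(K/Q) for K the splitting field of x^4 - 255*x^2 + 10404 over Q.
Gal(K/Q) = Z/2Z (cyclic of order 2)

f factors as (x^2 - 51)(x^2 - 204), so the splitting field is K = Q(sqrt(51), sqrt(204)). The squarefree part of 51 is 51 and the squarefree part of 204 is also 51, so sqrt(51) and sqrt(204) are both rational multiples of sqrt(51). Hence Q(sqrt(51)) = Q(sqrt(204)) = Q(sqrt(51)), and the splitting field collapses to a single degree-2 extension with Galois group Z/2Z.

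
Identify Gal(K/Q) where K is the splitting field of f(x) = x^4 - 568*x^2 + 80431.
Gal(K/Q) = V_4 (Klein four-group, Z/2Z × Z/2Z)

f factors as (x^2 - 269)(x^2 - 299), so the splitting field is K = Q(sqrt(269), sqrt(299)). The elements 269, 299, 80431 are all non-squares in Q, so sqrt(269) and sqrt(299) generate independent quadratic extensions. Thus [K:Q] = 4 and Gal(K/Q) is generated by the two order-2 automorphisms sqrt(269) ↦ -sqrt(269) and sqrt(299) ↦ -sqrt(299), giving V_4.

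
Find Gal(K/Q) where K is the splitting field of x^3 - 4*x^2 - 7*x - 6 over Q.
Gal(K/Q) = S_3 (symmetric group of order 6)

Compute the discriminant of x^3 + (-4)*x^2 + (-7)*x + (-6): Δ = -3376. Since Δ is not a rational square, the Galois group is not contained in A_3; it must be the full S_3 (irreducibility of the cubic rules out anything smaller).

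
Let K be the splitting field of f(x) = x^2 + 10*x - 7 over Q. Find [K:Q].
[K:Q] = 2

The discriminant of x^2 + (10)*x + (-7) is b^2 - 4c = 100 - (-28) = 128. Since 128 is not a perfect square in Q, the polynomial is irreducible over Q. Its two roots generate a degree-2 extension, so [K:Q] = 2.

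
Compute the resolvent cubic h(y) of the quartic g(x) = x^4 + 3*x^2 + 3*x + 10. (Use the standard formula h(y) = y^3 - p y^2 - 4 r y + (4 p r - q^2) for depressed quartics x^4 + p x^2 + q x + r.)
h(y) = y^3 - 3*y^2 - 40*y + 111

Identify coefficients: p = 3, q = 3, r = 10.
Plug into h(y) = y^3 - p y^2 - 4 r y + (4 p r - q^2):
  h(y) = y^3 - (3) y^2 - 4*(10) y + (4*(3)*(10) - (3)^2)
       = y^3 + (-3) y^2 + (-40) y + (111).
Simplifying: h(y) = y^3 - 3*y^2 - 40*y + 111.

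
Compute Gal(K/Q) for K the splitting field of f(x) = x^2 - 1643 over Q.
Gal(K/Q) = Z/2Z (cyclic of order 2)

x^2 - 1643 is irreducible over Q since 1643 is not a rational square. The splitting field Q(sqrt(1643)) has degree 2 over Q, and its unique nontrivial automorphism is sqrt(1643) ↦ -sqrt(1643). Hence Gal(Q(sqrt(1643))/Q) = Z/2Z.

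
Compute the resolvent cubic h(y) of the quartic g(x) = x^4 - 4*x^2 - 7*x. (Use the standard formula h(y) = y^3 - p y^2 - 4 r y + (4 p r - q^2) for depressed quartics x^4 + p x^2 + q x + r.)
h(y) = y^3 + 4*y^2 - 49

Identify coefficients: p = -4, q = -7, r = 0.
Plug into h(y) = y^3 - p y^2 - 4 r y + (4 p r - q^2):
  h(y) = y^3 - (-4) y^2 - 4*(0) y + (4*(-4)*(0) - (-7)^2)
       = y^3 + (4) y^2 + (0) y + (-49).
Simplifying: h(y) = y^3 + 4*y^2 - 49.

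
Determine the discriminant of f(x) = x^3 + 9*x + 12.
Δ = -6804

For a depressed cubic x^3 + p x + q the discriminant is Δ = -4 p^3 - 27 q^2 = -4*(9)^3 - 27*(12)^2 = -2916 - 3888 = -6804.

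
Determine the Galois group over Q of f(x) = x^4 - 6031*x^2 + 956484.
Gal(K/Q) = Z/2Z (cyclic of order 2)

f factors as (x^2 - 163)(x^2 - 5868), so the splitting field is K = Q(sqrt(163), sqrt(5868)). The squarefree part of 163 is 163 and the squarefree part of 5868 is also 163, so sqrt(163) and sqrt(5868) are both rational multiples of sqrt(163). Hence Q(sqrt(163)) = Q(sqrt(5868)) = Q(sqrt(163)), and the splitting field collapses to a single degree-2 extension with Galois group Z/2Z.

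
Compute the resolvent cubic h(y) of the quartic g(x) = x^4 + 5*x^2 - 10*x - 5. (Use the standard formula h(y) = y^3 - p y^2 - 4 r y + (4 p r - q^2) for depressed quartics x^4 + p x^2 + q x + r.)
h(y) = y^3 - 5*y^2 + 20*y - 200

Identify coefficients: p = 5, q = -10, r = -5.
Plug into h(y) = y^3 - p y^2 - 4 r y + (4 p r - q^2):
  h(y) = y^3 - (5) y^2 - 4*(-5) y + (4*(5)*(-5) - (-10)^2)
       = y^3 + (-5) y^2 + (20) y + (-200).
Simplifying: h(y) = y^3 - 5*y^2 + 20*y - 200.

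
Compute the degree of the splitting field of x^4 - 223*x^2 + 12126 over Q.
[K:Q] = 4

f factors as (x^2 - 129)(x^2 - 94); the splitting field is K = Q(sqrt(129), sqrt(94)). Since 129, 94, and 12126 are all non-squares in Q, the three subfields Q(sqrt(129)), Q(sqrt(94)), Q(sqrt(12126)) are distinct degree-2 extensions, so [K:Q] = 4 (Klein four Galois group).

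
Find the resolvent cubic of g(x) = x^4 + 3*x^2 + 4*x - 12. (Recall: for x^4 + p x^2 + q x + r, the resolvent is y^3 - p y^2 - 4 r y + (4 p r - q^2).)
h(y) = y^3 - 3*y^2 + 48*y - 160

Identify coefficients: p = 3, q = 4, r = -12.
Plug into h(y) = y^3 - p y^2 - 4 r y + (4 p r - q^2):
  h(y) = y^3 - (3) y^2 - 4*(-12) y + (4*(3)*(-12) - (4)^2)
       = y^3 + (-3) y^2 + (48) y + (-160).
Simplifying: h(y) = y^3 - 3*y^2 + 48*y - 160.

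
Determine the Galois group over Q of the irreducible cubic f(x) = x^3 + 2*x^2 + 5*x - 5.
Gal(K/Q) = S_3 (symmetric group of order 6)

Compute the discriminant of x^3 + (2)*x^2 + (5)*x + (-5): Δ = -1815. Since Δ is not a rational square, the Galois group is not contained in A_3; it must be the full S_3 (irreducibility of the cubic rules out anything smaller).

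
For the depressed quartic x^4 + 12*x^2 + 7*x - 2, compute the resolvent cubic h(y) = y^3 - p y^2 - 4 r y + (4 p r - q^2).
h(y) = y^3 - 12*y^2 + 8*y - 145

Identify coefficients: p = 12, q = 7, r = -2.
Plug into h(y) = y^3 - p y^2 - 4 r y + (4 p r - q^2):
  h(y) = y^3 - (12) y^2 - 4*(-2) y + (4*(12)*(-2) - (7)^2)
       = y^3 + (-12) y^2 + (8) y + (-145).
Simplifying: h(y) = y^3 - 12*y^2 + 8*y - 145.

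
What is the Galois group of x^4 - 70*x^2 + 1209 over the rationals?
Gal(K/Q) = V_4 (Klein four-group, Z/2Z × Z/2Z)

f factors as (x^2 - 39)(x^2 - 31), so the splitting field is K = Q(sqrt(39), sqrt(31)). The elements 39, 31, 1209 are all non-squares in Q, so sqrt(39) and sqrt(31) generate independent quadratic extensions. Thus [K:Q] = 4 and Gal(K/Q) is generated by the two order-2 automorphisms sqrt(39) ↦ -sqrt(39) and sqrt(31) ↦ -sqrt(31), giving V_4.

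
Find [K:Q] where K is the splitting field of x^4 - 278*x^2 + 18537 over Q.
[K:Q] = 4

f factors as (x^2 - 111)(x^2 - 167); the splitting field is K = Q(sqrt(111), sqrt(167)). Since 111, 167, and 18537 are all non-squares in Q, the three subfields Q(sqrt(111)), Q(sqrt(167)), Q(sqrt(18537)) are distinct degree-2 extensions, so [K:Q] = 4 (Klein four Galois group).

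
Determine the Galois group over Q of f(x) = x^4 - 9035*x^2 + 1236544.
Gal(K/Q) = Z/2Z (cyclic of order 2)

f factors as (x^2 - 139)(x^2 - 8896), so the splitting field is K = Q(sqrt(139), sqrt(8896)). The squarefree part of 139 is 139 and the squarefree part of 8896 is also 139, so sqrt(139) and sqrt(8896) are both rational multiples of sqrt(139). Hence Q(sqrt(139)) = Q(sqrt(8896)) = Q(sqrt(139)), and the splitting field collapses to a single degree-2 extension with Galois group Z/2Z.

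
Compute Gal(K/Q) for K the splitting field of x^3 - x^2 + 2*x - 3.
Gal(K/Q) = S_3 (symmetric group of order 6)

Compute the discriminant of x^3 + (-1)*x^2 + (2)*x + (-3): Δ = -175. Since Δ is not a rational square, the Galois group is not contained in A_3; it must be the full S_3 (irreducibility of the cubic rules out anything smaller).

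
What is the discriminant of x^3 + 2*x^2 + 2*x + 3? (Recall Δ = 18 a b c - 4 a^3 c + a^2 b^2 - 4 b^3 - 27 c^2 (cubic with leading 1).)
Δ = -139

For x^3 + a x^2 + b x + c the discriminant is Δ = 18 a b c - 4 a^3 c + a^2 b^2 - 4 b^3 - 27 c^2.
Plug a = 2, b = 2, c = 3:
  18*(2)*(2)*(3) - 4*(2)^3*(3) + (2)^2*(2)^2 - 4*(2)^3 - 27*(3)^2
  = 216 + (-96) + 16 + (-32) + (-243)
  = -139.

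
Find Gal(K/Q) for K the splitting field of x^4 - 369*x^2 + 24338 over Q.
Gal(K/Q) = V_4 (Klein four-group, Z/2Z × Z/2Z)

f factors as (x^2 - 283)(x^2 - 86), so the splitting field is K = Q(sqrt(283), sqrt(86)). The elements 283, 86, 24338 are all non-squares in Q, so sqrt(283) and sqrt(86) generate independent quadratic extensions. Thus [K:Q] = 4 and Gal(K/Q) is generated by the two order-2 automorphisms sqrt(283) ↦ -sqrt(283) and sqrt(86) ↦ -sqrt(86), giving V_4.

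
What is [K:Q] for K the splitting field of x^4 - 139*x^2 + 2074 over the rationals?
[K:Q] = 4

f factors as (x^2 - 17)(x^2 - 122); the splitting field is K = Q(sqrt(17), sqrt(122)). Since 17, 122, and 2074 are all non-squares in Q, the three subfields Q(sqrt(17)), Q(sqrt(122)), Q(sqrt(2074)) are distinct degree-2 extensions, so [K:Q] = 4 (Klein four Galois group).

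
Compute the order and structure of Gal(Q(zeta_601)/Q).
|Gal(Q(zeta_601)/Q)| = phi(601) = 600; group ≅ (Z/601Z)^* ≅ Z/600Z

The n-th cyclotomic polynomial Φ_601(x) is the minimal polynomial of zeta_601 over Q and has degree phi(601) = 600. So Q(zeta_601) is a degree-600 Galois extension with Galois group (Z/601Z)^*. (Z/601Z)^* is cyclic since 601 is an odd prime power (or 4). Hence Gal(Q(zeta_601)/Q) ≅ Z/600Z.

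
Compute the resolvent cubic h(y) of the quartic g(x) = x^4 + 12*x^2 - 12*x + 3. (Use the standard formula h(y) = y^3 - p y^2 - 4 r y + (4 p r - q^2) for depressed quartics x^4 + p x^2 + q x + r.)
h(y) = y^3 - 12*y^2 - 12*y

Identify coefficients: p = 12, q = -12, r = 3.
Plug into h(y) = y^3 - p y^2 - 4 r y + (4 p r - q^2):
  h(y) = y^3 - (12) y^2 - 4*(3) y + (4*(12)*(3) - (-12)^2)
       = y^3 + (-12) y^2 + (-12) y + (0).
Simplifying: h(y) = y^3 - 12*y^2 - 12*y.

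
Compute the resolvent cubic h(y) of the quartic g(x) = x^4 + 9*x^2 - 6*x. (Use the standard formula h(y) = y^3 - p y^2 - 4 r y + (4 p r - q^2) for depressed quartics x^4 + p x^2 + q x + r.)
h(y) = y^3 - 9*y^2 - 36

Identify coefficients: p = 9, q = -6, r = 0.
Plug into h(y) = y^3 - p y^2 - 4 r y + (4 p r - q^2):
  h(y) = y^3 - (9) y^2 - 4*(0) y + (4*(9)*(0) - (-6)^2)
       = y^3 + (-9) y^2 + (0) y + (-36).
Simplifying: h(y) = y^3 - 9*y^2 - 36.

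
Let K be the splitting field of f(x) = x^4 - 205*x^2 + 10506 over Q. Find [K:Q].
[K:Q] = 4

f factors as (x^2 - 103)(x^2 - 102); the splitting field is K = Q(sqrt(103), sqrt(102)). Since 103, 102, and 10506 are all non-squares in Q, the three subfields Q(sqrt(103)), Q(sqrt(102)), Q(sqrt(10506)) are distinct degree-2 extensions, so [K:Q] = 4 (Klein four Galois group).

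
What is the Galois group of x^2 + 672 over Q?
Gal(K/Q) = Z/2Z (cyclic of order 2)

x^2 + 672 is irreducible over Q since -672 is not a rational square. The splitting field Q(sqrt(-672)) has degree 2 over Q, and its unique nontrivial automorphism is sqrt(-672) ↦ -sqrt(-672). Hence Gal(Q(sqrt(-672))/Q) = Z/2Z.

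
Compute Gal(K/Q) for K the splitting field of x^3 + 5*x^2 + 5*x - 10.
Gal(K/Q) = S_3 (symmetric group of order 6)

Compute the discriminant of x^3 + (5)*x^2 + (5)*x + (-10): Δ = -2075. Since Δ is not a rational square, the Galois group is not contained in A_3; it must be the full S_3 (irreducibility of the cubic rules out anything smaller).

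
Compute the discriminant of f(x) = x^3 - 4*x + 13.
Δ = -4307

For a depressed cubic x^3 + p x + q the discriminant is Δ = -4 p^3 - 27 q^2 = -4*(-4)^3 - 27*(13)^2 = 256 - 4563 = -4307.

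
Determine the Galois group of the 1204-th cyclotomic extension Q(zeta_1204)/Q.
|Gal(Q(zeta_1204)/Q)| = phi(1204) = 504; group ≅ (Z/1204Z)^* ≅ Z/2Z × Z/6Z × Z/42Z

The n-th cyclotomic polynomial Φ_1204(x) is the minimal polynomial of zeta_1204 over Q and has degree phi(1204) = 504. So Q(zeta_1204) is a degree-504 Galois extension with Galois group (Z/1204Z)^*. By CRT, (Z/1204Z)^* ≅ (Z/4Z)^* × (Z/7Z)^* × (Z/43Z)^*. Each prime-power unit group is (Z/4Z)^* ≅ Z/2Z; (Z/7Z)^* ≅ Z/6Z; (Z/43Z)^* ≅ Z/42Z. Hence Gal(Q(zeta_1204)/Q) ≅ Z/2Z × Z/6Z × Z/42Z.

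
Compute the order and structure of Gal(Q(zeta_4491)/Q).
|Gal(Q(zeta_4491)/Q)| = phi(4491) = 2988; group ≅ (Z/4491Z)^* ≅ Z/6Z × Z/498Z

The n-th cyclotomic polynomial Φ_4491(x) is the minimal polynomial of zeta_4491 over Q and has degree phi(4491) = 2988. So Q(zeta_4491) is a degree-2988 Galois extension with Galois group (Z/4491Z)^*. By CRT, (Z/4491Z)^* ≅ (Z/9Z)^* × (Z/499Z)^*. Each prime-power unit group is (Z/9Z)^* ≅ Z/6Z; (Z/499Z)^* ≅ Z/498Z. Hence Gal(Q(zeta_4491)/Q) ≅ Z/6Z × Z/498Z.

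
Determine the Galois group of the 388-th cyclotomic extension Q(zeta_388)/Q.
|Gal(Q(zeta_388)/Q)| = phi(388) = 192; group ≅ (Z/388Z)^* ≅ Z/2Z × Z/96Z

The n-th cyclotomic polynomial Φ_388(x) is the minimal polynomial of zeta_388 over Q and has degree phi(388) = 192. So Q(zeta_388) is a degree-192 Galois extension with Galois group (Z/388Z)^*. By CRT, (Z/388Z)^* ≅ (Z/4Z)^* × (Z/97Z)^*. Each prime-power unit group is (Z/4Z)^* ≅ Z/2Z; (Z/97Z)^* ≅ Z/96Z. Hence Gal(Q(zeta_388)/Q) ≅ Z/2Z × Z/96Z.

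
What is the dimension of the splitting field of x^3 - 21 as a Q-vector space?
[K:Q] = 6

x^3 - 21 has one real root r = 21^(1/3) and two complex roots r*zeta_3, r*zeta_3^2 where zeta_3 = e^(2*pi*i/3). The splitting field is Q(r, zeta_3). [Q(r):Q] = 3 and [Q(zeta_3):Q] = 2 with gcd = 1, so [Q(r, zeta_3):Q] = 3 * 2 = 6.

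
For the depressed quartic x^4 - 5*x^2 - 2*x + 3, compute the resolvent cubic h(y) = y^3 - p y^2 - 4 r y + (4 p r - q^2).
h(y) = y^3 + 5*y^2 - 12*y - 64

Identify coefficients: p = -5, q = -2, r = 3.
Plug into h(y) = y^3 - p y^2 - 4 r y + (4 p r - q^2):
  h(y) = y^3 - (-5) y^2 - 4*(3) y + (4*(-5)*(3) - (-2)^2)
       = y^3 + (5) y^2 + (-12) y + (-64).
Simplifying: h(y) = y^3 + 5*y^2 - 12*y - 64.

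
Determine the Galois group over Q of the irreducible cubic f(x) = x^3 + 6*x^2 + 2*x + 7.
Gal(K/Q) = S_3 (symmetric group of order 6)

Compute the discriminant of x^3 + (6)*x^2 + (2)*x + (7): Δ = -5747. Since Δ is not a rational square, the Galois group is not contained in A_3; it must be the full S_3 (irreducibility of the cubic rules out anything smaller).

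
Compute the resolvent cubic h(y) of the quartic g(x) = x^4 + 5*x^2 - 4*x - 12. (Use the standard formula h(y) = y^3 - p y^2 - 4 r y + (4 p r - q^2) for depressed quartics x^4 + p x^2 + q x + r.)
h(y) = y^3 - 5*y^2 + 48*y - 256

Identify coefficients: p = 5, q = -4, r = -12.
Plug into h(y) = y^3 - p y^2 - 4 r y + (4 p r - q^2):
  h(y) = y^3 - (5) y^2 - 4*(-12) y + (4*(5)*(-12) - (-4)^2)
       = y^3 + (-5) y^2 + (48) y + (-256).
Simplifying: h(y) = y^3 - 5*y^2 + 48*y - 256.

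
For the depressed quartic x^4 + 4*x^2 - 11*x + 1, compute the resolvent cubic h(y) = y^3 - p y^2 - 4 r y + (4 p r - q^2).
h(y) = y^3 - 4*y^2 - 4*y - 105

Identify coefficients: p = 4, q = -11, r = 1.
Plug into h(y) = y^3 - p y^2 - 4 r y + (4 p r - q^2):
  h(y) = y^3 - (4) y^2 - 4*(1) y + (4*(4)*(1) - (-11)^2)
       = y^3 + (-4) y^2 + (-4) y + (-105).
Simplifying: h(y) = y^3 - 4*y^2 - 4*y - 105.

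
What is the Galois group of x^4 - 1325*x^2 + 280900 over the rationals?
Gal(K/Q) = Z/2Z (cyclic of order 2)

f factors as (x^2 - 1060)(x^2 - 265), so the splitting field is K = Q(sqrt(1060), sqrt(265)). The squarefree part of 1060 is 265 and the squarefree part of 265 is also 265, so sqrt(1060) and sqrt(265) are both rational multiples of sqrt(265). Hence Q(sqrt(1060)) = Q(sqrt(265)) = Q(sqrt(265)), and the splitting field collapses to a single degree-2 extension with Galois group Z/2Z.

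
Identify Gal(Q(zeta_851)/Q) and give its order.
|Gal(Q(zeta_851)/Q)| = phi(851) = 792; group ≅ (Z/851Z)^* ≅ Z/22Z × Z/36Z

The n-th cyclotomic polynomial Φ_851(x) is the minimal polynomial of zeta_851 over Q and has degree phi(851) = 792. So Q(zeta_851) is a degree-792 Galois extension with Galois group (Z/851Z)^*. By CRT, (Z/851Z)^* ≅ (Z/23Z)^* × (Z/37Z)^*. Each prime-power unit group is (Z/23Z)^* ≅ Z/22Z; (Z/37Z)^* ≅ Z/36Z. Hence Gal(Q(zeta_851)/Q) ≅ Z/22Z × Z/36Z.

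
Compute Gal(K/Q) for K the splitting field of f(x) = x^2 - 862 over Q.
Gal(K/Q) = Z/2Z (cyclic of order 2)

x^2 - 862 is irreducible over Q since 862 is not a rational square. The splitting field Q(sqrt(862)) has degree 2 over Q, and its unique nontrivial automorphism is sqrt(862) ↦ -sqrt(862). Hence Gal(Q(sqrt(862))/Q) = Z/2Z.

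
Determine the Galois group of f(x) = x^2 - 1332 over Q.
Gal(K/Q) = Z/2Z (cyclic of order 2)

x^2 - 1332 is irreducible over Q since 1332 is not a rational square. The splitting field Q(sqrt(1332)) has degree 2 over Q, and its unique nontrivial automorphism is sqrt(1332) ↦ -sqrt(1332). Hence Gal(Q(sqrt(1332))/Q) = Z/2Z.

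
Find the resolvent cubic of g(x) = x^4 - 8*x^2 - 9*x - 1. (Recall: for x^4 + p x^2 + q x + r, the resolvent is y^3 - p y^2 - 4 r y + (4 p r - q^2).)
h(y) = y^3 + 8*y^2 + 4*y - 49

Identify coefficients: p = -8, q = -9, r = -1.
Plug into h(y) = y^3 - p y^2 - 4 r y + (4 p r - q^2):
  h(y) = y^3 - (-8) y^2 - 4*(-1) y + (4*(-8)*(-1) - (-9)^2)
       = y^3 + (8) y^2 + (4) y + (-49).
Simplifying: h(y) = y^3 + 8*y^2 + 4*y - 49.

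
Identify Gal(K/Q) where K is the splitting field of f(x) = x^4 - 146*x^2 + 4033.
Gal(K/Q) = V_4 (Klein four-group, Z/2Z × Z/2Z)

f factors as (x^2 - 109)(x^2 - 37), so the splitting field is K = Q(sqrt(109), sqrt(37)). The elements 109, 37, 4033 are all non-squares in Q, so sqrt(109) and sqrt(37) generate independent quadratic extensions. Thus [K:Q] = 4 and Gal(K/Q) is generated by the two order-2 automorphisms sqrt(109) ↦ -sqrt(109) and sqrt(37) ↦ -sqrt(37), giving V_4.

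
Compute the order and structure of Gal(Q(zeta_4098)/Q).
|Gal(Q(zeta_4098)/Q)| = phi(4098) = 1364; group ≅ (Z/4098Z)^* ≅ Z/2Z × Z/682Z

The n-th cyclotomic polynomial Φ_4098(x) is the minimal polynomial of zeta_4098 over Q and has degree phi(4098) = 1364. So Q(zeta_4098) is a degree-1364 Galois extension with Galois group (Z/4098Z)^*. By CRT, (Z/4098Z)^* ≅ (Z/2Z)^* × (Z/3Z)^* × (Z/683Z)^*. Each prime-power unit group is (Z/2Z)^* ≅ trivial group (order 1); (Z/3Z)^* ≅ Z/2Z; (Z/683Z)^* ≅ Z/682Z. Hence Gal(Q(zeta_4098)/Q) ≅ Z/2Z × Z/682Z.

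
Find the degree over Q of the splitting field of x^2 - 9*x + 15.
[K:Q] = 2

The discriminant of x^2 + (-9)*x + (15) is b^2 - 4c = 81 - (60) = 21. Since 21 is not a perfect square in Q, the polynomial is irreducible over Q. Its two roots generate a degree-2 extension, so [K:Q] = 2.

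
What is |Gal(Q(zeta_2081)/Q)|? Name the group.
|Gal(Q(zeta_2081)/Q)| = phi(2081) = 2080; group ≅ (Z/2081Z)^* ≅ Z/2080Z

The n-th cyclotomic polynomial Φ_2081(x) is the minimal polynomial of zeta_2081 over Q and has degree phi(2081) = 2080. So Q(zeta_2081) is a degree-2080 Galois extension with Galois group (Z/2081Z)^*. (Z/2081Z)^* is cyclic since 2081 is an odd prime power (or 4). Hence Gal(Q(zeta_2081)/Q) ≅ Z/2080Z.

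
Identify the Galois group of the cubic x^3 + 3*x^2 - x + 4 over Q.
Gal(K/Q) = S_3 (symmetric group of order 6)

Compute the discriminant of x^3 + (3)*x^2 + (-1)*x + (4): Δ = -1067. Since Δ is not a rational square, the Galois group is not contained in A_3; it must be the full S_3 (irreducibility of the cubic rules out anything smaller).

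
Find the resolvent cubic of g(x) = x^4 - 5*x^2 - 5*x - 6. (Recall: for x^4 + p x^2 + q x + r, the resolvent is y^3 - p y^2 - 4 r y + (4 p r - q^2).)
h(y) = y^3 + 5*y^2 + 24*y + 95

Identify coefficients: p = -5, q = -5, r = -6.
Plug into h(y) = y^3 - p y^2 - 4 r y + (4 p r - q^2):
  h(y) = y^3 - (-5) y^2 - 4*(-6) y + (4*(-5)*(-6) - (-5)^2)
       = y^3 + (5) y^2 + (24) y + (95).
Simplifying: h(y) = y^3 + 5*y^2 + 24*y + 95.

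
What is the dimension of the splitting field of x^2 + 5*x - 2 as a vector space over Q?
[K:Q] = 2

The discriminant of x^2 + (5)*x + (-2) is b^2 - 4c = 25 - (-8) = 33. Since 33 is not a perfect square in Q, the polynomial is irreducible over Q. Its two roots generate a degree-2 extension, so [K:Q] = 2.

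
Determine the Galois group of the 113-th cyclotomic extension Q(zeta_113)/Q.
|Gal(Q(zeta_113)/Q)| = phi(113) = 112; group ≅ (Z/113Z)^* ≅ Z/112Z

The n-th cyclotomic polynomial Φ_113(x) is the minimal polynomial of zeta_113 over Q and has degree phi(113) = 112. So Q(zeta_113) is a degree-112 Galois extension with Galois group (Z/113Z)^*. (Z/113Z)^* is cyclic since 113 is an odd prime power (or 4). Hence Gal(Q(zeta_113)/Q) ≅ Z/112Z.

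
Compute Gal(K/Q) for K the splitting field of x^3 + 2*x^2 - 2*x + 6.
Gal(K/Q) = S_3 (symmetric group of order 6)

Compute the discriminant of x^3 + (2)*x^2 + (-2)*x + (6): Δ = -1548. Since Δ is not a rational square, the Galois group is not contained in A_3; it must be the full S_3 (irreducibility of the cubic rules out anything smaller).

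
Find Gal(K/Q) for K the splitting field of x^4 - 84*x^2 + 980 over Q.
Gal(K/Q) = V_4 (Klein four-group, Z/2Z × Z/2Z)

f factors as (x^2 - 14)(x^2 - 70), so the splitting field is K = Q(sqrt(14), sqrt(70)). The elements 14, 70, 980 are all non-squares in Q, so sqrt(14) and sqrt(70) generate independent quadratic extensions. Thus [K:Q] = 4 and Gal(K/Q) is generated by the two order-2 automorphisms sqrt(14) ↦ -sqrt(14) and sqrt(70) ↦ -sqrt(70), giving V_4.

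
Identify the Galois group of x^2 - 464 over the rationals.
Gal(K/Q) = Z/2Z (cyclic of order 2)

x^2 - 464 is irreducible over Q since 464 is not a rational square. The splitting field Q(sqrt(464)) has degree 2 over Q, and its unique nontrivial automorphism is sqrt(464) ↦ -sqrt(464). Hence Gal(Q(sqrt(464))/Q) = Z/2Z.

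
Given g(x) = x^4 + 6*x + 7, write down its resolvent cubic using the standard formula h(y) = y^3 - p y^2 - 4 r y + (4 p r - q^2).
h(y) = y^3 - 28*y - 36

Identify coefficients: p = 0, q = 6, r = 7.
Plug into h(y) = y^3 - p y^2 - 4 r y + (4 p r - q^2):
  h(y) = y^3 - (0) y^2 - 4*(7) y + (4*(0)*(7) - (6)^2)
       = y^3 + (0) y^2 + (-28) y + (-36).
Simplifying: h(y) = y^3 - 28*y - 36.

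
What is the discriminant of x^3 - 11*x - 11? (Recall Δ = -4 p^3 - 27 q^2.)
Δ = 2057

For a depressed cubic x^3 + p x + q the discriminant is Δ = -4 p^3 - 27 q^2 = -4*(-11)^3 - 27*(-11)^2 = 5324 - 3267 = 2057.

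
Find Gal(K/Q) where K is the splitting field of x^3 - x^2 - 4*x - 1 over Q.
Gal(K/Q) = A_3 (cyclic of order 3)

Compute the discriminant of x^3 + (-1)*x^2 + (-4)*x + (-1): Δ = 169. Since Δ is a perfect square (Δ = 13^2), the Galois group is contained in A_3. Irreducibility forces the group to be transitive on three roots, so Gal = A_3.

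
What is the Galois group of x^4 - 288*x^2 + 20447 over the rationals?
Gal(K/Q) = V_4 (Klein four-group, Z/2Z × Z/2Z)

f factors as (x^2 - 127)(x^2 - 161), so the splitting field is K = Q(sqrt(127), sqrt(161)). The elements 127, 161, 20447 are all non-squares in Q, so sqrt(127) and sqrt(161) generate independent quadratic extensions. Thus [K:Q] = 4 and Gal(K/Q) is generated by the two order-2 automorphisms sqrt(127) ↦ -sqrt(127) and sqrt(161) ↦ -sqrt(161), giving V_4.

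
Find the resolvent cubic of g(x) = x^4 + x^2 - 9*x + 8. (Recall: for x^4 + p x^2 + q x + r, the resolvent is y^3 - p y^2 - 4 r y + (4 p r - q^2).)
h(y) = y^3 - y^2 - 32*y - 49

Identify coefficients: p = 1, q = -9, r = 8.
Plug into h(y) = y^3 - p y^2 - 4 r y + (4 p r - q^2):
  h(y) = y^3 - (1) y^2 - 4*(8) y + (4*(1)*(8) - (-9)^2)
       = y^3 + (-1) y^2 + (-32) y + (-49).
Simplifying: h(y) = y^3 - y^2 - 32*y - 49.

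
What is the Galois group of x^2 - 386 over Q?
Gal(K/Q) = Z/2Z (cyclic of order 2)

x^2 - 386 is irreducible over Q since 386 is not a rational square. The splitting field Q(sqrt(386)) has degree 2 over Q, and its unique nontrivial automorphism is sqrt(386) ↦ -sqrt(386). Hence Gal(Q(sqrt(386))/Q) = Z/2Z.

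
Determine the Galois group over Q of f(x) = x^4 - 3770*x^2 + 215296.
Gal(K/Q) = Z/2Z (cyclic of order 2)

f factors as (x^2 - 58)(x^2 - 3712), so the splitting field is K = Q(sqrt(58), sqrt(3712)). The squarefree part of 58 is 58 and the squarefree part of 3712 is also 58, so sqrt(58) and sqrt(3712) are both rational multiples of sqrt(58). Hence Q(sqrt(58)) = Q(sqrt(3712)) = Q(sqrt(58)), and the splitting field collapses to a single degree-2 extension with Galois group Z/2Z.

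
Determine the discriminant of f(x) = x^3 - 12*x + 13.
Δ = 2349

For a depressed cubic x^3 + p x + q the discriminant is Δ = -4 p^3 - 27 q^2 = -4*(-12)^3 - 27*(13)^2 = 6912 - 4563 = 2349.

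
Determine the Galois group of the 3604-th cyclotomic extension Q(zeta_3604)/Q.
|Gal(Q(zeta_3604)/Q)| = phi(3604) = 1664; group ≅ (Z/3604Z)^* ≅ Z/2Z × Z/16Z × Z/52Z

The n-th cyclotomic polynomial Φ_3604(x) is the minimal polynomial of zeta_3604 over Q and has degree phi(3604) = 1664. So Q(zeta_3604) is a degree-1664 Galois extension with Galois group (Z/3604Z)^*. By CRT, (Z/3604Z)^* ≅ (Z/4Z)^* × (Z/17Z)^* × (Z/53Z)^*. Each prime-power unit group is (Z/4Z)^* ≅ Z/2Z; (Z/17Z)^* ≅ Z/16Z; (Z/53Z)^* ≅ Z/52Z. Hence Gal(Q(zeta_3604)/Q) ≅ Z/2Z × Z/16Z × Z/52Z.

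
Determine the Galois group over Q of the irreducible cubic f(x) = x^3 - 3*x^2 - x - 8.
Gal(K/Q) = S_3 (symmetric group of order 6)

Compute the discriminant of x^3 + (-3)*x^2 + (-1)*x + (-8): Δ = -3011. Since Δ is not a rational square, the Galois group is not contained in A_3; it must be the full S_3 (irreducibility of the cubic rules out anything smaller).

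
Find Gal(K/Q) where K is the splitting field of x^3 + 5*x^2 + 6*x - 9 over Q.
Gal(K/Q) = S_3 (symmetric group of order 6)

Compute the discriminant of x^3 + (5)*x^2 + (6)*x + (-9): Δ = -2511. Since Δ is not a rational square, the Galois group is not contained in A_3; it must be the full S_3 (irreducibility of the cubic rules out anything smaller).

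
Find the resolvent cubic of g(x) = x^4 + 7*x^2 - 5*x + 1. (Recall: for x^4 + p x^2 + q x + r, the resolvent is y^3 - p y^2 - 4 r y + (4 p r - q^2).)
h(y) = y^3 - 7*y^2 - 4*y + 3

Identify coefficients: p = 7, q = -5, r = 1.
Plug into h(y) = y^3 - p y^2 - 4 r y + (4 p r - q^2):
  h(y) = y^3 - (7) y^2 - 4*(1) y + (4*(7)*(1) - (-5)^2)
       = y^3 + (-7) y^2 + (-4) y + (3).
Simplifying: h(y) = y^3 - 7*y^2 - 4*y + 3.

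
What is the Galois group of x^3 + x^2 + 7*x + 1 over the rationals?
Gal(K/Q) = S_3 (symmetric group of order 6)

Compute the discriminant of x^3 + (1)*x^2 + (7)*x + (1): Δ = -1228. Since Δ is not a rational square, the Galois group is not contained in A_3; it must be the full S_3 (irreducibility of the cubic rules out anything smaller).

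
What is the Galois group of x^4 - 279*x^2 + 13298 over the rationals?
Gal(K/Q) = V_4 (Klein four-group, Z/2Z × Z/2Z)

f factors as (x^2 - 218)(x^2 - 61), so the splitting field is K = Q(sqrt(218), sqrt(61)). The elements 218, 61, 13298 are all non-squares in Q, so sqrt(218) and sqrt(61) generate independent quadratic extensions. Thus [K:Q] = 4 and Gal(K/Q) is generated by the two order-2 automorphisms sqrt(218) ↦ -sqrt(218) and sqrt(61) ↦ -sqrt(61), giving V_4.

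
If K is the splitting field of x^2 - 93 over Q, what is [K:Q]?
[K:Q] = 2

The polynomial x^2 - 93 is irreducible over Q since 93 is not a perfect square. Its splitting field is Q(sqrt(93)), which has degree 2 over Q.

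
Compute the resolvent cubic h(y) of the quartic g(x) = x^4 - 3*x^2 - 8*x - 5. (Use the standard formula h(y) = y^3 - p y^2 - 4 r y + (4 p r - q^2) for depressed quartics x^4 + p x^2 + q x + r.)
h(y) = y^3 + 3*y^2 + 20*y - 4

Identify coefficients: p = -3, q = -8, r = -5.
Plug into h(y) = y^3 - p y^2 - 4 r y + (4 p r - q^2):
  h(y) = y^3 - (-3) y^2 - 4*(-5) y + (4*(-3)*(-5) - (-8)^2)
       = y^3 + (3) y^2 + (20) y + (-4).
Simplifying: h(y) = y^3 + 3*y^2 + 20*y - 4.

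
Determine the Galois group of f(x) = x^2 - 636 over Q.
Gal(K/Q) = Z/2Z (cyclic of order 2)

x^2 - 636 is irreducible over Q since 636 is not a rational square. The splitting field Q(sqrt(636)) has degree 2 over Q, and its unique nontrivial automorphism is sqrt(636) ↦ -sqrt(636). Hence Gal(Q(sqrt(636))/Q) = Z/2Z.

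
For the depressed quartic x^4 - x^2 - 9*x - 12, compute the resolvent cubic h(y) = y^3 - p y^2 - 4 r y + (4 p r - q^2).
h(y) = y^3 + y^2 + 48*y - 33

Identify coefficients: p = -1, q = -9, r = -12.
Plug into h(y) = y^3 - p y^2 - 4 r y + (4 p r - q^2):
  h(y) = y^3 - (-1) y^2 - 4*(-12) y + (4*(-1)*(-12) - (-9)^2)
       = y^3 + (1) y^2 + (48) y + (-33).
Simplifying: h(y) = y^3 + y^2 + 48*y - 33.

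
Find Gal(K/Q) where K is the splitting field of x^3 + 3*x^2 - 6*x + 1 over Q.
Gal(K/Q) = A_3 (cyclic of order 3)

Compute the discriminant of x^3 + (3)*x^2 + (-6)*x + (1): Δ = 729. Since Δ is a perfect square (Δ = 27^2), the Galois group is contained in A_3. Irreducibility forces the group to be transitive on three roots, so Gal = A_3.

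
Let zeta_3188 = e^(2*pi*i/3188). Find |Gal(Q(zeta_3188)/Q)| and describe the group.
|Gal(Q(zeta_3188)/Q)| = phi(3188) = 1592; group ≅ (Z/3188Z)^* ≅ Z/2Z × Z/796Z

The n-th cyclotomic polynomial Φ_3188(x) is the minimal polynomial of zeta_3188 over Q and has degree phi(3188) = 1592. So Q(zeta_3188) is a degree-1592 Galois extension with Galois group (Z/3188Z)^*. By CRT, (Z/3188Z)^* ≅ (Z/4Z)^* × (Z/797Z)^*. Each prime-power unit group is (Z/4Z)^* ≅ Z/2Z; (Z/797Z)^* ≅ Z/796Z. Hence Gal(Q(zeta_3188)/Q) ≅ Z/2Z × Z/796Z.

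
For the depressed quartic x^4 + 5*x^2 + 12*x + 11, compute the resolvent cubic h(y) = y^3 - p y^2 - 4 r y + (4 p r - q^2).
h(y) = y^3 - 5*y^2 - 44*y + 76

Identify coefficients: p = 5, q = 12, r = 11.
Plug into h(y) = y^3 - p y^2 - 4 r y + (4 p r - q^2):
  h(y) = y^3 - (5) y^2 - 4*(11) y + (4*(5)*(11) - (12)^2)
       = y^3 + (-5) y^2 + (-44) y + (76).
Simplifying: h(y) = y^3 - 5*y^2 - 44*y + 76.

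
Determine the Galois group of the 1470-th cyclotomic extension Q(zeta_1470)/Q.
|Gal(Q(zeta_1470)/Q)| = phi(1470) = 336; group ≅ (Z/1470Z)^* ≅ Z/2Z × Z/4Z × Z/42Z

The n-th cyclotomic polynomial Φ_1470(x) is the minimal polynomial of zeta_1470 over Q and has degree phi(1470) = 336. So Q(zeta_1470) is a degree-336 Galois extension with Galois group (Z/1470Z)^*. By CRT, (Z/1470Z)^* ≅ (Z/2Z)^* × (Z/3Z)^* × (Z/5Z)^* × (Z/49Z)^*. Each prime-power unit group is (Z/2Z)^* ≅ trivial group (order 1); (Z/3Z)^* ≅ Z/2Z; (Z/5Z)^* ≅ Z/4Z; (Z/49Z)^* ≅ Z/42Z. Hence Gal(Q(zeta_1470)/Q) ≅ Z/2Z × Z/4Z × Z/42Z.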